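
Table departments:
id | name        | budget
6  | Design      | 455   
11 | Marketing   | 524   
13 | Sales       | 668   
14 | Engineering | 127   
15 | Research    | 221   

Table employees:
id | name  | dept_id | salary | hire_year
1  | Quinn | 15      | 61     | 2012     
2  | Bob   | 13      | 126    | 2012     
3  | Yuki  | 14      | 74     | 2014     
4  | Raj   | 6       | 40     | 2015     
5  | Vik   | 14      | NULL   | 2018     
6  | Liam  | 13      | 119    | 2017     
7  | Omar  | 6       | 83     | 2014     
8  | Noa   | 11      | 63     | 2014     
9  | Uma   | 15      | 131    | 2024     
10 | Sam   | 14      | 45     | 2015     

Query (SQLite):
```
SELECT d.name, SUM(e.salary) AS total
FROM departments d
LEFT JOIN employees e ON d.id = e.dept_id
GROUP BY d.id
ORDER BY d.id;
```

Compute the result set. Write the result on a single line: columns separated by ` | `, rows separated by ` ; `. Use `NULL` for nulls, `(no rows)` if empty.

LEFT JOIN keeps every departments row; unmatched ones get NULL for employees columns.
Group by departments.id and compute SUM(e.salary). SUM over an all-NULL group is NULL.
  6: ids {4, 7} → SUM(e.salary)=123
  11: ids {8} → SUM(e.salary)=63
  13: ids {2, 6} → SUM(e.salary)=245
  14: ids {3, 5, 10} → SUM(e.salary)=119
  15: ids {1, 9} → SUM(e.salary)=192

Design | 123 ; Marketing | 63 ; Sales | 245 ; Engineering | 119 ; Research | 192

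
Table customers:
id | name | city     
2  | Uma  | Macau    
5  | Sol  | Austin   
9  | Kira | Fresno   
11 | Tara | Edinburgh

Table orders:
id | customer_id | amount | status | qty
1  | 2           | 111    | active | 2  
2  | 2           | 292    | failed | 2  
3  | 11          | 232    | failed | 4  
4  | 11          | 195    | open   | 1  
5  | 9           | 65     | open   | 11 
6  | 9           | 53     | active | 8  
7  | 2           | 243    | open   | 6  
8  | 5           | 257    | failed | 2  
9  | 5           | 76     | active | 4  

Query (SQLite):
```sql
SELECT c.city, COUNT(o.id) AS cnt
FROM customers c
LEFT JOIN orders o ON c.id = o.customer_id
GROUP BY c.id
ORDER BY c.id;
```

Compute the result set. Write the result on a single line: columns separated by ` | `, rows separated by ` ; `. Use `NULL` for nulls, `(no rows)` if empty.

Macau | 3 ; Austin | 2 ; Fresno | 2 ; Edinburgh | 2

LEFT JOIN keeps every customers row; unmatched ones get NULL for orders columns.
Group by customers.id and compute COUNT(o.id). COUNT(col) of an all-NULL group is 0.
  2: ids {1, 2, 7} → COUNT(o.id)=3
  5: ids {8, 9} → COUNT(o.id)=2
  9: ids {5, 6} → COUNT(o.id)=2
  11: ids {3, 4} → COUNT(o.id)=2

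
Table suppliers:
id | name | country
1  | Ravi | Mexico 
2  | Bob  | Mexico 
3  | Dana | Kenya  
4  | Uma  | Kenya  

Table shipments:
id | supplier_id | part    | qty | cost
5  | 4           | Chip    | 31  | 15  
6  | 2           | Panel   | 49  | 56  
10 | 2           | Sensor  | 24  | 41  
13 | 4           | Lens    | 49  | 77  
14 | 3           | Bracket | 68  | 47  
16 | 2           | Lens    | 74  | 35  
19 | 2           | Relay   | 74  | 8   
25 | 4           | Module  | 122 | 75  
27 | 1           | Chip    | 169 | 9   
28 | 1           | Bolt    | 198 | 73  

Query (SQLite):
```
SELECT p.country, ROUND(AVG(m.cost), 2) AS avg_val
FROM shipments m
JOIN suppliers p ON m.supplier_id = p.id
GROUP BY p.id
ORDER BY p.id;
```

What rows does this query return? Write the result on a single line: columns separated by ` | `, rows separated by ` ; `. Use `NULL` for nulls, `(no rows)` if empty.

Join each shipments row to its suppliers via supplier_id.
Group joined rows by suppliers.id; compute ROUND(AVG(m.cost), 2) per group.
  1: ids {27, 28} → ROUND(AVG(m.cost), 2)=41
  2: ids {6, 10, 16, 19} → ROUND(AVG(m.cost), 2)=35
  3: ids {14} → ROUND(AVG(m.cost), 2)=47
  4: ids {5, 13, 25} → ROUND(AVG(m.cost), 2)=55.67

Mexico | 41 ; Mexico | 35 ; Kenya | 47 ; Kenya | 55.67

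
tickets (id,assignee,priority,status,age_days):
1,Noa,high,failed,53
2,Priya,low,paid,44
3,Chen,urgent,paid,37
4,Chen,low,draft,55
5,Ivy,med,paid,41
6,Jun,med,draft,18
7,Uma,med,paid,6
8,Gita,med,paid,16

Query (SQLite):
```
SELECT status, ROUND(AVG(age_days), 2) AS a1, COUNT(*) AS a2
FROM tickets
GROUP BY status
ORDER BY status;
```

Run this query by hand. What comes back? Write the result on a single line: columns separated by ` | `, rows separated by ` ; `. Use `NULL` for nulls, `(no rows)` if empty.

Group tickets by status.
Per group compute: ROUND(AVG(age_days), 2), COUNT(*).
  draft: ids {4, 6} → ROUND(AVG(age_days), 2)=36.5, COUNT(*)=2
  failed: ids {1} → ROUND(AVG(age_days), 2)=53, COUNT(*)=1
  paid: ids {2, 3, 5, 7, 8} → ROUND(AVG(age_days), 2)=28.8, COUNT(*)=5

draft | 36.5 | 2 ; failed | 53 | 1 ; paid | 28.8 | 5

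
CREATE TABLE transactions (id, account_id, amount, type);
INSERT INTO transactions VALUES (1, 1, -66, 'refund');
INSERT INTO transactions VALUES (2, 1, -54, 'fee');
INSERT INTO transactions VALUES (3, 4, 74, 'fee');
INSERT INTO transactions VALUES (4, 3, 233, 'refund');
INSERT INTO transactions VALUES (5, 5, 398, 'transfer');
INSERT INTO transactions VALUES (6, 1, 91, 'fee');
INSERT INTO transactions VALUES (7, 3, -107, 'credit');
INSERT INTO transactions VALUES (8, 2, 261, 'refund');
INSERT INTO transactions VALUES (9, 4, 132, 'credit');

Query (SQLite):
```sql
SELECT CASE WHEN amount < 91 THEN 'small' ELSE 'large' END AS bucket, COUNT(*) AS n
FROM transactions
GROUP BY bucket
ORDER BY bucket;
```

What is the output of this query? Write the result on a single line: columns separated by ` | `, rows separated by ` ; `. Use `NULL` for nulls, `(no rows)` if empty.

large | 5 ; small | 4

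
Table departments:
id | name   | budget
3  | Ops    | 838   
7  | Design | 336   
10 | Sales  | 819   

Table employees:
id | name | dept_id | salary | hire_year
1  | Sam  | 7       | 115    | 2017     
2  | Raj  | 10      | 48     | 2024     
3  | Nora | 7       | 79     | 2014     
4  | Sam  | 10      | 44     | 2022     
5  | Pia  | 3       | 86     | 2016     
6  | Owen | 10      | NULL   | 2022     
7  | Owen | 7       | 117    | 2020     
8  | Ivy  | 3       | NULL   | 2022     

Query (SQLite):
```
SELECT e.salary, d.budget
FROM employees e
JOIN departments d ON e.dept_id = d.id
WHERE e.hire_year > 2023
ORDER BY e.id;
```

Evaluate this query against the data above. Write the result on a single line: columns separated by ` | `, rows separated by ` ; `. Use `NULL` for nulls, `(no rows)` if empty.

Each employees row matches the departments row where dept_id = departments.id.
Then keep rows with e.hire_year > 2023.

48 | 819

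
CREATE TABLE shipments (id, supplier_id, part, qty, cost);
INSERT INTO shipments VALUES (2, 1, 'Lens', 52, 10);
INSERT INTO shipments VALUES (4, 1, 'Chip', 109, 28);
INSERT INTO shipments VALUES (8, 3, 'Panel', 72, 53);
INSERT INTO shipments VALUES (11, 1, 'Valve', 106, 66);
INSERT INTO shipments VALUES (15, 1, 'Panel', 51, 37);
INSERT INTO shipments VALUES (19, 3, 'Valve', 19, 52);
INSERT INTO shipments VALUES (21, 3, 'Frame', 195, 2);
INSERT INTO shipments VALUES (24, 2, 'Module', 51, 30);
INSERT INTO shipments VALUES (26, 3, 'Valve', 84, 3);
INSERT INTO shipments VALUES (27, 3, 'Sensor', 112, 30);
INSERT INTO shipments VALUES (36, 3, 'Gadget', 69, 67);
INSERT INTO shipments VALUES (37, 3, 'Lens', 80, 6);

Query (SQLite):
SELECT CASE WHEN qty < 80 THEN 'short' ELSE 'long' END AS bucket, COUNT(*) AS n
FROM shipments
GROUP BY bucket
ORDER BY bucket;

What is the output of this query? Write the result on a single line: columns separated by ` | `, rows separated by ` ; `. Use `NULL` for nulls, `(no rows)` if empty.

long | 6 ; short | 6

Bucket rows by qty < 80 → 'short' else 'long'; count each bucket.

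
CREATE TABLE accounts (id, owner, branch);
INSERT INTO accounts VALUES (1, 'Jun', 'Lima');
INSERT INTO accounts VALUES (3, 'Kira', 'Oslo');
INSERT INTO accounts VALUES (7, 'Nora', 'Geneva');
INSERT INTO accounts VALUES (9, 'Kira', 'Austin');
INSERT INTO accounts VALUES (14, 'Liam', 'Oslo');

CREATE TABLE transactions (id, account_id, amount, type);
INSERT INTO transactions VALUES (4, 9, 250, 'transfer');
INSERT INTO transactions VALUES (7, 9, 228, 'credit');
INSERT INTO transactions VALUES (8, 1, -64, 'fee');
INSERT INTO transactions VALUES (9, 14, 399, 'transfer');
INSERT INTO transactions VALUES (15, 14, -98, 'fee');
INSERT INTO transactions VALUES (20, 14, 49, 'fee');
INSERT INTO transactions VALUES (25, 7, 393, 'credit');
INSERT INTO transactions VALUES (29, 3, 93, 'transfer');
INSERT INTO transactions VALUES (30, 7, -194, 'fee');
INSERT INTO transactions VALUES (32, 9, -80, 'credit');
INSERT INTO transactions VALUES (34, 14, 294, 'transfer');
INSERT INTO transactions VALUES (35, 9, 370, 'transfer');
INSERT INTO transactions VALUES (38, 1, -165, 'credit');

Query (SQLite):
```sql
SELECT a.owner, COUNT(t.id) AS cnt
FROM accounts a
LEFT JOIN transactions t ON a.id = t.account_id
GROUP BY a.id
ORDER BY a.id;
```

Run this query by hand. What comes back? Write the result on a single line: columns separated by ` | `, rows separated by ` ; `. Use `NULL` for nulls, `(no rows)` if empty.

Jun | 2 ; Kira | 1 ; Nora | 2 ; Kira | 4 ; Liam | 4

LEFT JOIN keeps every accounts row; unmatched ones get NULL for transactions columns.
Group by accounts.id and compute COUNT(t.id). COUNT(col) of an all-NULL group is 0.
  1: ids {8, 38} → COUNT(t.id)=2
  3: ids {29} → COUNT(t.id)=1
  7: ids {25, 30} → COUNT(t.id)=2
  9: ids {4, 7, 32, 35} → COUNT(t.id)=4
  14: ids {9, 15, 20, 34} → COUNT(t.id)=4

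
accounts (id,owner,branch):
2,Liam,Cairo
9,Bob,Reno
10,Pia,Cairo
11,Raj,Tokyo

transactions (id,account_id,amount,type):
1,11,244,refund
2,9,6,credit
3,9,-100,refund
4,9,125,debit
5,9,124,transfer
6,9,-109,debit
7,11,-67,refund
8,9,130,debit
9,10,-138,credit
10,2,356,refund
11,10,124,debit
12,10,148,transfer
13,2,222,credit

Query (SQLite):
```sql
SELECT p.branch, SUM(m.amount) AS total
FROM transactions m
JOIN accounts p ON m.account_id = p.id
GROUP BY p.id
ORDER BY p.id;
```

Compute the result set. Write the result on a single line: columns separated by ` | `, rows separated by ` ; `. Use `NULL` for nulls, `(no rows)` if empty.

Join each transactions row to its accounts via account_id.
Group joined rows by accounts.id; compute SUM(m.amount) per group.
  2: ids {10, 13} → SUM(m.amount)=578
  9: ids {2, 3, 4, 5, 6, 8} → SUM(m.amount)=176
  10: ids {9, 11, 12} → SUM(m.amount)=134
  11: ids {1, 7} → SUM(m.amount)=177

Cairo | 578 ; Reno | 176 ; Cairo | 134 ; Tokyo | 177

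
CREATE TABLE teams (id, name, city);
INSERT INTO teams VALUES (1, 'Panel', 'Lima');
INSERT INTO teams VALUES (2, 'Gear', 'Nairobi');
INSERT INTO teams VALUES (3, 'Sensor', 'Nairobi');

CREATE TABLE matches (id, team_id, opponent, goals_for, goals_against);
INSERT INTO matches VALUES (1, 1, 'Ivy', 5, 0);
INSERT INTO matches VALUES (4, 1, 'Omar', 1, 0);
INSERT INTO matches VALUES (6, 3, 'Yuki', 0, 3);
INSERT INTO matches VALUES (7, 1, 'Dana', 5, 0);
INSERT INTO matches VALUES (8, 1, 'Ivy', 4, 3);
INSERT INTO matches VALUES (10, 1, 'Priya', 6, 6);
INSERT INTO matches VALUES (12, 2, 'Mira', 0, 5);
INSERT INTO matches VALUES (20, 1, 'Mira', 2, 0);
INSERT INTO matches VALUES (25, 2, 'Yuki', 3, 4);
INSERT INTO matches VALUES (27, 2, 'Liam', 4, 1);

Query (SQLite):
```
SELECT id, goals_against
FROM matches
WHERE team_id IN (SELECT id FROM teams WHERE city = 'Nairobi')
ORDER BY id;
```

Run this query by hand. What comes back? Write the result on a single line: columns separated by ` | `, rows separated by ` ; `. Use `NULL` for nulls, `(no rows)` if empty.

Inner query: teams.id where city = 'Nairobi'.
Outer: keep matches rows whose team_id is in that set.
Inner query → {2, 3}

6 | 3 ; 12 | 5 ; 25 | 4 ; 27 | 1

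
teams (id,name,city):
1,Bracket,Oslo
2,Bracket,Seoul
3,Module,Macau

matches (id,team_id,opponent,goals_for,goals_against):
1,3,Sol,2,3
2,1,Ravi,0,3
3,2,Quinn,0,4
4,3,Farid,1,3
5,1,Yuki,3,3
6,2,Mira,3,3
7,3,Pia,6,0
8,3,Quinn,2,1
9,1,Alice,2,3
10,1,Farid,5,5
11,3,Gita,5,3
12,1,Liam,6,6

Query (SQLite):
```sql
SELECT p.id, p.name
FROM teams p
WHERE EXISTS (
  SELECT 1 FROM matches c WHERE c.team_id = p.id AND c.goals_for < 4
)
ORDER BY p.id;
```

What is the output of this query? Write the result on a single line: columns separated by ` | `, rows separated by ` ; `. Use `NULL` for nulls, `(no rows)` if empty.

For each teams row, check whether any matches with matching team_id has goals_for < 4.
Keep rows where that is true.

1 | Bracket ; 2 | Bracket ; 3 | Module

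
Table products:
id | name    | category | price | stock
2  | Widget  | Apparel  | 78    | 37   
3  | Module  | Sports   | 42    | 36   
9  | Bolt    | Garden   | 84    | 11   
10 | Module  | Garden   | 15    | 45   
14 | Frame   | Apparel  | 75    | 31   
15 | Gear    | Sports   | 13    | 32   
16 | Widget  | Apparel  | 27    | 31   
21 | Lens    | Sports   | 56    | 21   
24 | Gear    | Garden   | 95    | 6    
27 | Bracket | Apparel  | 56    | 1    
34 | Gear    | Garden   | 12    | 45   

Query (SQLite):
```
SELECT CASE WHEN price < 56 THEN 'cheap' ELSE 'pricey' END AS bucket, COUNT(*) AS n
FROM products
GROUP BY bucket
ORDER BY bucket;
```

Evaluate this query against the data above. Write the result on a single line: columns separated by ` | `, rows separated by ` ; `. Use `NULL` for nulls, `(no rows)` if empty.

cheap | 5 ; pricey | 6

Bucket rows by price < 56 → 'cheap' else 'pricey'; count each bucket.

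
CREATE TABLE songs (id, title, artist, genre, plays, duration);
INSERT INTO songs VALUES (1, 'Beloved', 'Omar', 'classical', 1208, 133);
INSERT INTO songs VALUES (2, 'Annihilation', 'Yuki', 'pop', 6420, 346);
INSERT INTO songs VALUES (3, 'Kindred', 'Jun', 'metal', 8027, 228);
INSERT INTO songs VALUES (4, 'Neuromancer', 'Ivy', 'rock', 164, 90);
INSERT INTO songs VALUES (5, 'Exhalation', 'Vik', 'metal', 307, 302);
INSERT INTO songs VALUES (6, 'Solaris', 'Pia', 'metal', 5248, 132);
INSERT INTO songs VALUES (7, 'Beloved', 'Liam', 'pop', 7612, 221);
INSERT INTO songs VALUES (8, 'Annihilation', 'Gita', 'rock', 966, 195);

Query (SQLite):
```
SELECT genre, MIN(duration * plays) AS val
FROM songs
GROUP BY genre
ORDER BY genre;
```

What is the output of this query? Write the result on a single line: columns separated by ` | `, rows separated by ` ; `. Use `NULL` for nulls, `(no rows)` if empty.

For each row compute duration * plays.
Group by genre; take MIN of the expression per group.
  classical: ids {1} → MIN(duration * plays)=160664
  metal: ids {3, 5, 6} → MIN(duration * plays)=92714
  pop: ids {2, 7} → MIN(duration * plays)=1682252
  rock: ids {4, 8} → MIN(duration * plays)=14760

classical | 160664 ; metal | 92714 ; pop | 1682252 ; rock | 14760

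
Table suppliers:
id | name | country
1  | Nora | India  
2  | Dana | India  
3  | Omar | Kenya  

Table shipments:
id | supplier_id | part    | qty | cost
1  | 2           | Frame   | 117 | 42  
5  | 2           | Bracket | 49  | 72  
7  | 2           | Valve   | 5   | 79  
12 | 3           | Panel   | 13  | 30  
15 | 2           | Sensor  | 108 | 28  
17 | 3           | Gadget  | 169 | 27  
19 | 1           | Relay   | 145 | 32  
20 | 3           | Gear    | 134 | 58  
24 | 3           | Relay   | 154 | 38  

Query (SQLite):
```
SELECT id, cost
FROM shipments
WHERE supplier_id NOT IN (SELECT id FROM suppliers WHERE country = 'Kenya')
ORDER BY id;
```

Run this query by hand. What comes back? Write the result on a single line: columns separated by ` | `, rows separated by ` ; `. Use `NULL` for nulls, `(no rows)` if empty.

Inner query: suppliers.id where country = 'Kenya'.
Outer: keep shipments rows whose supplier_id is not in that set.
Inner query → {3}

1 | 42 ; 5 | 72 ; 7 | 79 ; 15 | 28 ; 19 | 32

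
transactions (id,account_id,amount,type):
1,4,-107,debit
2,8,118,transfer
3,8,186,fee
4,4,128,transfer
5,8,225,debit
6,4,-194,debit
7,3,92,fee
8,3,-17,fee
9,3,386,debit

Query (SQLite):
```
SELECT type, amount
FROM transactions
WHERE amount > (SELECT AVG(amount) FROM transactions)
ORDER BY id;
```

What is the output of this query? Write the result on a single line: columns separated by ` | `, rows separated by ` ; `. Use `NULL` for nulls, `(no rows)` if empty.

Scalar subquery: AVG(amount) over all transactions rows = 90.777778 (≈; comparison uses full precision).
Keep rows where amount > that value.

transfer | 118 ; fee | 186 ; transfer | 128 ; debit | 225 ; fee | 92 ; debit | 386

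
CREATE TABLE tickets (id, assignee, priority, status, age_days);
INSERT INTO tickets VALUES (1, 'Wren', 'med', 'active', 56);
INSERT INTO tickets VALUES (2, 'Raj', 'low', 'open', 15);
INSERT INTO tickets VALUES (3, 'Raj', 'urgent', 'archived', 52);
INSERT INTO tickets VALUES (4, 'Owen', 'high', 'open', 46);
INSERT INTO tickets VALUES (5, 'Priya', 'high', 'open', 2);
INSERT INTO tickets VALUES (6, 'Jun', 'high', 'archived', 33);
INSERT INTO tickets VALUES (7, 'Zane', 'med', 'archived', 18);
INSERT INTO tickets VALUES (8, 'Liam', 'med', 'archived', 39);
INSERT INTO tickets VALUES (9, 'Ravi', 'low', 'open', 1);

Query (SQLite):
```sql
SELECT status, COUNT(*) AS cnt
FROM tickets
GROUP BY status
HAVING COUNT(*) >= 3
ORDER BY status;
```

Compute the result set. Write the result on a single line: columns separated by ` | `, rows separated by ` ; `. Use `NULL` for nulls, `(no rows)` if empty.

Partition tickets by status; compute COUNT(*) within each group.
HAVING: keep groups with count ≥ 3.
  active: ids {1} → COUNT(*)=1
  archived: ids {3, 6, 7, 8} → COUNT(*)=4
  open: ids {2, 4, 5, 9} → COUNT(*)=4

archived | 4 ; open | 4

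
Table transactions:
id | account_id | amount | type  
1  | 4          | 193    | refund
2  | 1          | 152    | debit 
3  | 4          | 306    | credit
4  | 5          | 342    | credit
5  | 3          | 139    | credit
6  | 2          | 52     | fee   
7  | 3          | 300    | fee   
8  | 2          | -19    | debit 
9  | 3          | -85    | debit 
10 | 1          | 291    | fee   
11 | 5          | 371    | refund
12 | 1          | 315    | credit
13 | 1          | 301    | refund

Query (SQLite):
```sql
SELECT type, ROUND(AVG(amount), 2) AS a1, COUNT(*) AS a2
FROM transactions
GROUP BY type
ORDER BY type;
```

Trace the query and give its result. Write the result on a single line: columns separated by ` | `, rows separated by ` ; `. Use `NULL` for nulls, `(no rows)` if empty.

Group transactions by type.
Per group compute: ROUND(AVG(amount), 2), COUNT(*).
  credit: ids {3, 4, 5, 12} → ROUND(AVG(amount), 2)=275.5, COUNT(*)=4
  debit: ids {2, 8, 9} → ROUND(AVG(amount), 2)=16, COUNT(*)=3
  fee: ids {6, 7, 10} → ROUND(AVG(amount), 2)=214.33, COUNT(*)=3
  refund: ids {1, 11, 13} → ROUND(AVG(amount), 2)=288.33, COUNT(*)=3

credit | 275.5 | 4 ; debit | 16 | 3 ; fee | 214.33 | 3 ; refund | 288.33 | 3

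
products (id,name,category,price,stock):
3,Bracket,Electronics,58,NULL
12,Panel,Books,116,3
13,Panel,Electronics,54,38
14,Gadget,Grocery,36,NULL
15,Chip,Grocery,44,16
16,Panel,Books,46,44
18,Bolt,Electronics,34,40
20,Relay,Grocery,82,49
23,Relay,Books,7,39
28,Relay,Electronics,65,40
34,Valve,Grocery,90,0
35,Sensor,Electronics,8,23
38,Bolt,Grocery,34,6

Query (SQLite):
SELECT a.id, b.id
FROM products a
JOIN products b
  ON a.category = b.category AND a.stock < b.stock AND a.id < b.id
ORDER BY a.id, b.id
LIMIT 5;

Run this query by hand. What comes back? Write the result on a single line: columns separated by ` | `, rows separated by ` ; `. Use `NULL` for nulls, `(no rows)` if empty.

Pairs (a,b) with same category, a.stock < b.stock, a.id < b.id.
category groups: Books:{12,16,23} Electronics:{3,13,18,28,35} Grocery:{14,15,20,34,38}
Ordered by (a.id, b.id); first 5.

12 | 16 ; 12 | 23 ; 13 | 18 ; 13 | 28 ; 15 | 20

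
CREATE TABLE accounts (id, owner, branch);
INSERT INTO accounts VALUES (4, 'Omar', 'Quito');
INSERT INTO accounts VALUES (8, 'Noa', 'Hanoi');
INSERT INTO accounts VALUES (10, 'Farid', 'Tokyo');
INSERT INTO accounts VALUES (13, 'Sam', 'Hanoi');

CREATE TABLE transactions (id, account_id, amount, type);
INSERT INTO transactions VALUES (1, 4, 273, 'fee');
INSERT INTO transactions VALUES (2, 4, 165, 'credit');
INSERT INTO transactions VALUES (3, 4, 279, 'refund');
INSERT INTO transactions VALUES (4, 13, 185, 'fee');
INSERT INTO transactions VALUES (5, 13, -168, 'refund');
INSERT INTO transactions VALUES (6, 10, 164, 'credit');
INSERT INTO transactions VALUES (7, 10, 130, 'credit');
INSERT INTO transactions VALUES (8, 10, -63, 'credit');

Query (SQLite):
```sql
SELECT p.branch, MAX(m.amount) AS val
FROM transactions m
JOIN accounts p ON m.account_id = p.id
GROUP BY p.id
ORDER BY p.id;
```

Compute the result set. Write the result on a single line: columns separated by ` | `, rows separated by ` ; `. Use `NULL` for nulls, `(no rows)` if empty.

Join each transactions row to its accounts via account_id.
Group joined rows by accounts.id; compute MAX(m.amount) per group.
  4: ids {1, 2, 3} → MAX(m.amount)=279
  10: ids {6, 7, 8} → MAX(m.amount)=164
  13: ids {4, 5} → MAX(m.amount)=185

Quito | 279 ; Tokyo | 164 ; Hanoi | 185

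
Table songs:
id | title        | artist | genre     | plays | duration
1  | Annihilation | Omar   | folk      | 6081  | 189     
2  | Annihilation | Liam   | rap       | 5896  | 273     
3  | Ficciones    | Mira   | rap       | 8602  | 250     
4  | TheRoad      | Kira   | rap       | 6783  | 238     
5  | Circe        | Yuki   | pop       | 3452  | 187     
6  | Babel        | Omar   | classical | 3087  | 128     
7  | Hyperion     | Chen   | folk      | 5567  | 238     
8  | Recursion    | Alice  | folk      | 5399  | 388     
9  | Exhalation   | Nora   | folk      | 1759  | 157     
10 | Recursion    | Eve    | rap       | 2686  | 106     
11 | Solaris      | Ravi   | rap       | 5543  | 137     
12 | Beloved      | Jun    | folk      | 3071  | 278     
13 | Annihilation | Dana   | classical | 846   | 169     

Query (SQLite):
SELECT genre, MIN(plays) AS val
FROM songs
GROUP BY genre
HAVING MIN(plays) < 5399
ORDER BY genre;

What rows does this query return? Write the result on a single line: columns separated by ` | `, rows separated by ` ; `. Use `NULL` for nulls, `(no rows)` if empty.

Partition songs by genre; compute MIN(plays) within each group.
HAVING: keep groups where MIN(plays) < 5399.
  classical: ids {6, 13} → MIN(plays)=846
  folk: ids {1, 7, 8, 9, 12} → MIN(plays)=1759
  pop: ids {5} → MIN(plays)=3452
  rap: ids {2, 3, 4, 10, 11} → MIN(plays)=2686

classical | 846 ; folk | 1759 ; pop | 3452 ; rap | 2686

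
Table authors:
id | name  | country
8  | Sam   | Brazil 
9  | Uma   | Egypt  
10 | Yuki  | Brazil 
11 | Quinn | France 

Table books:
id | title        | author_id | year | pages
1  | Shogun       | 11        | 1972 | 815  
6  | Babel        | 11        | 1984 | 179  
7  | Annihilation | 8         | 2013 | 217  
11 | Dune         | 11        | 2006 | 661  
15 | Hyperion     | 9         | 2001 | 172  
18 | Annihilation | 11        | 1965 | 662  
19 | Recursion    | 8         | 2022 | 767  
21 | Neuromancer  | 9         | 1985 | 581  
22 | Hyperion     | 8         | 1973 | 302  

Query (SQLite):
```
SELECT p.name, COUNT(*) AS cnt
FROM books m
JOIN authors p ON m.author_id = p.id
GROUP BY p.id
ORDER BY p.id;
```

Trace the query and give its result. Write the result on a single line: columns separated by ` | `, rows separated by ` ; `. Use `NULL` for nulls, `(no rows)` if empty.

Sam | 3 ; Uma | 2 ; Quinn | 4

Join each books row to its authors via author_id.
Group joined rows by authors.id; compute COUNT(*) per group.
  8: ids {7, 19, 22} → COUNT(*)=3
  9: ids {15, 21} → COUNT(*)=2
  11: ids {1, 6, 11, 18} → COUNT(*)=4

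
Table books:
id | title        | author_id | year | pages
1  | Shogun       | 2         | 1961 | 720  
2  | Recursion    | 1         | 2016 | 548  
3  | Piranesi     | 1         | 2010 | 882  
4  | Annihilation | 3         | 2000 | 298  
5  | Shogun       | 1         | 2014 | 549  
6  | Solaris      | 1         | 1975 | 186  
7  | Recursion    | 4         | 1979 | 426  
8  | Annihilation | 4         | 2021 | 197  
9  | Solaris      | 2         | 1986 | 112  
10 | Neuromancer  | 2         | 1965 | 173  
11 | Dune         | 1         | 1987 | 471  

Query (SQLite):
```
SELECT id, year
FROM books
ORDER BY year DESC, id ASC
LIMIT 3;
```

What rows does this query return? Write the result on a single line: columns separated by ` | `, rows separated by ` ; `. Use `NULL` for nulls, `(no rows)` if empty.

8 | 2021 ; 2 | 2016 ; 5 | 2014

Sort by year desc, tiebreak id asc: (2021, id=8), (2016, id=2), (2014, id=5), (2010, id=3), (2000, id=4), (1987, id=11) …. Take first 3.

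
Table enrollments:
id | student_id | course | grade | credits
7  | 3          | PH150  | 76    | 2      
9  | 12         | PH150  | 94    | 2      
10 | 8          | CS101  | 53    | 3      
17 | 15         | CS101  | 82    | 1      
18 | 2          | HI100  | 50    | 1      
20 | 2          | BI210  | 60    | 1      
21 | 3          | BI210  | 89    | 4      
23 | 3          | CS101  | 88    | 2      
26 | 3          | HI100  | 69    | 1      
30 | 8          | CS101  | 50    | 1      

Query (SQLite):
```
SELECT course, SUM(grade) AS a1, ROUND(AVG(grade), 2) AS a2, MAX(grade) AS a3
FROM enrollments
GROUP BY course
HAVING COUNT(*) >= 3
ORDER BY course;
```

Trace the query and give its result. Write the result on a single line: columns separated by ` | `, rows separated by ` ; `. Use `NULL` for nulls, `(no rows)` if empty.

CS101 | 273 | 68.25 | 88

Group enrollments by course.
Per group compute: SUM(grade), ROUND(AVG(grade), 2), MAX(grade).
HAVING: drop groups with fewer than 3 rows.
  BI210: ids {20, 21} → SUM(grade)=149, ROUND(AVG(grade), 2)=74.5, MAX(grade)=89
  CS101: ids {10, 17, 23, 30} → SUM(grade)=273, ROUND(AVG(grade), 2)=68.25, MAX(grade)=88
  HI100: ids {18, 26} → SUM(grade)=119, ROUND(AVG(grade), 2)=59.5, MAX(grade)=69
  PH150: ids {7, 9} → SUM(grade)=170, ROUND(AVG(grade), 2)=85, MAX(grade)=94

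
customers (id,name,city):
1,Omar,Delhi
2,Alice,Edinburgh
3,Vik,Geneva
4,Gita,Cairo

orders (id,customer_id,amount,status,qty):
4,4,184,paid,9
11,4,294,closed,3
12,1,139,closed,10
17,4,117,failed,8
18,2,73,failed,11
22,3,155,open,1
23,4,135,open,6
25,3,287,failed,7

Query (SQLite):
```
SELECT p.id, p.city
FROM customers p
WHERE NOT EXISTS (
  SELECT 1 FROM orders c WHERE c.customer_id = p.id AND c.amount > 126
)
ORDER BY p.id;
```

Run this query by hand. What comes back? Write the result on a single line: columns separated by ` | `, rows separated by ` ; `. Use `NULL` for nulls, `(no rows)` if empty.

2 | Edinburgh

For each customers row, check whether any orders with matching customer_id has amount > 126.
Keep rows where that is false.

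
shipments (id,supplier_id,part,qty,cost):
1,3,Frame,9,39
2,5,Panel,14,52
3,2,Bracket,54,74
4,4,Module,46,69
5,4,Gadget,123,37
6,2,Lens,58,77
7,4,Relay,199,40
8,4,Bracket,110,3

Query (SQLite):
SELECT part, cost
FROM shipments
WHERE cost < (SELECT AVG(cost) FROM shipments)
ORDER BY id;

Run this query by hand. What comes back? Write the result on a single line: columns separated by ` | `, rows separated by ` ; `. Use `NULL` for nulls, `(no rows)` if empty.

Frame | 39 ; Gadget | 37 ; Relay | 40 ; Bracket | 3

Scalar subquery: AVG(cost) over all shipments rows = 48.875.
Keep rows where cost < that value.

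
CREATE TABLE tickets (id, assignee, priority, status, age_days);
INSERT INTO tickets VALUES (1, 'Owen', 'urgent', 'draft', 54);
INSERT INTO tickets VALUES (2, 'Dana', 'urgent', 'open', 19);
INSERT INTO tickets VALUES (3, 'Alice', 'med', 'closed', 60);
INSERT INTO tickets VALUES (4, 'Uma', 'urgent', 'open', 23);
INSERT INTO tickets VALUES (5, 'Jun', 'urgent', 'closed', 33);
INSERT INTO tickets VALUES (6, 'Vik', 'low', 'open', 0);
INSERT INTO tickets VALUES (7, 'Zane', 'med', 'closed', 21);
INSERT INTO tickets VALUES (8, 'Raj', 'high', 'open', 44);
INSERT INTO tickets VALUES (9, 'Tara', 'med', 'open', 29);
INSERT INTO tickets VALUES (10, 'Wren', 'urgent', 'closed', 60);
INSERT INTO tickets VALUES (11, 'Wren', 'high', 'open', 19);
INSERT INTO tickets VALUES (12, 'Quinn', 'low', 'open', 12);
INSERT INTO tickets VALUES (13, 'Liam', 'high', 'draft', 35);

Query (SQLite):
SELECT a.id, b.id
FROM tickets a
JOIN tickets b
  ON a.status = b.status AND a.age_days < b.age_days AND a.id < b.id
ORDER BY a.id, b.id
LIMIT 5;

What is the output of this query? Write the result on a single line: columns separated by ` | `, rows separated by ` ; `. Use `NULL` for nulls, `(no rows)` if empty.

2 | 4 ; 2 | 8 ; 2 | 9 ; 4 | 8 ; 4 | 9

Pairs (a,b) with same status, a.age_days < b.age_days, a.id < b.id.
status groups: closed:{3,5,7,10} draft:{1,13} open:{2,4,6,8,9,11,12}
Ordered by (a.id, b.id); first 5.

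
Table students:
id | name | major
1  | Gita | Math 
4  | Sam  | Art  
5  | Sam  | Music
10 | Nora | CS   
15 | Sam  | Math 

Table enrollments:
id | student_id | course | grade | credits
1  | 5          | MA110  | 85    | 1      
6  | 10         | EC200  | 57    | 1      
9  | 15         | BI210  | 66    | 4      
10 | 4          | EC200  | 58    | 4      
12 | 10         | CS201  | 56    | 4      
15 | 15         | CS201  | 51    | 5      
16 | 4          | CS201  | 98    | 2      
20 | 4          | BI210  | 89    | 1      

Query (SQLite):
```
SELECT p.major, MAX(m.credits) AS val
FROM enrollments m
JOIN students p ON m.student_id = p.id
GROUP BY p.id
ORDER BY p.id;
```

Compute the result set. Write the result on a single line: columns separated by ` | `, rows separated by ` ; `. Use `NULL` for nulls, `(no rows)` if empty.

Art | 4 ; Music | 1 ; CS | 4 ; Math | 5

Join each enrollments row to its students via student_id.
Group joined rows by students.id; compute MAX(m.credits) per group.
  4: ids {10, 16, 20} → MAX(m.credits)=4
  5: ids {1} → MAX(m.credits)=1
  10: ids {6, 12} → MAX(m.credits)=4
  15: ids {9, 15} → MAX(m.credits)=5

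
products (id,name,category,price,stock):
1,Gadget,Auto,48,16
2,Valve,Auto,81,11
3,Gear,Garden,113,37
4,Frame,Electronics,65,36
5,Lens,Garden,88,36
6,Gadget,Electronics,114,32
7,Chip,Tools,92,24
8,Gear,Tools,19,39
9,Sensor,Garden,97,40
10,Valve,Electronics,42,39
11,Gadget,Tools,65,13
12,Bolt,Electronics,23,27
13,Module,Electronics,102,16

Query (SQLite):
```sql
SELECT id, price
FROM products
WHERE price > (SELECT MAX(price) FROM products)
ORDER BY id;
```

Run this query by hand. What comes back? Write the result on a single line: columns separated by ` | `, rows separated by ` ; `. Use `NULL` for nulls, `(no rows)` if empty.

(no rows)

Scalar subquery: MAX(price) over all products rows = 114.
Keep rows where price > that value.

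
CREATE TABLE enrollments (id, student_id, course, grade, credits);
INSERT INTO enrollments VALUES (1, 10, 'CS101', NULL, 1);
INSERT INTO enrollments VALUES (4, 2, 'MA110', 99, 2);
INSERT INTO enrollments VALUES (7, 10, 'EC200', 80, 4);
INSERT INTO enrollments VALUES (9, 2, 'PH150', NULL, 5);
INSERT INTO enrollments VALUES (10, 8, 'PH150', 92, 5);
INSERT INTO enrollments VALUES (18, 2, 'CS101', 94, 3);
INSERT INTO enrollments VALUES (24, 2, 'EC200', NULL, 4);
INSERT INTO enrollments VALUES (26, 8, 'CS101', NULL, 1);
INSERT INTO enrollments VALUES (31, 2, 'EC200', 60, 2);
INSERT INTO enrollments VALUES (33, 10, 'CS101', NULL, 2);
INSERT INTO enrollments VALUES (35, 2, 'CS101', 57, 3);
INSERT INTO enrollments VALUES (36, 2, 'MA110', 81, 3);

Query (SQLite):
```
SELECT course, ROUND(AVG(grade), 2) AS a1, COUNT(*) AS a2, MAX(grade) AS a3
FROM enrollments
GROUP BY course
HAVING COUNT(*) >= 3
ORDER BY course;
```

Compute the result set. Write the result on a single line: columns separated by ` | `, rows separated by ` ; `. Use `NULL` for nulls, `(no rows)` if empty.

CS101 | 75.5 | 5 | 94 ; EC200 | 70 | 3 | 80

Group enrollments by course.
Per group compute: ROUND(AVG(grade), 2), COUNT(*), MAX(grade).
HAVING: drop groups with fewer than 3 rows.
  CS101: ids {1, 18, 26, 33, 35} → ROUND(AVG(grade), 2)=75.5, COUNT(*)=5, MAX(grade)=94
  EC200: ids {7, 24, 31} → ROUND(AVG(grade), 2)=70, COUNT(*)=3, MAX(grade)=80
  MA110: ids {4, 36} → ROUND(AVG(grade), 2)=90, COUNT(*)=2, MAX(grade)=99
  PH150: ids {9, 10} → ROUND(AVG(grade), 2)=92, COUNT(*)=2, MAX(grade)=92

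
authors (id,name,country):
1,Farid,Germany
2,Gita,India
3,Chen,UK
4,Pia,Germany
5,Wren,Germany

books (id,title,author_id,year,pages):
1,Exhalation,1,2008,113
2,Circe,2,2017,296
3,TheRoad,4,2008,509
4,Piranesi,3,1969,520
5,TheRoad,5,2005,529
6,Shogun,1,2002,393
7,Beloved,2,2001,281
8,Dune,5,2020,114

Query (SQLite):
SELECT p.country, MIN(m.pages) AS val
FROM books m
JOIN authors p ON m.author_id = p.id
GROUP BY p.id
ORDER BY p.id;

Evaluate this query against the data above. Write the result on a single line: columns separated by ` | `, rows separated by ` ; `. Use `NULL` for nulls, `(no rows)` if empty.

Germany | 113 ; India | 281 ; UK | 520 ; Germany | 509 ; Germany | 114

Join each books row to its authors via author_id.
Group joined rows by authors.id; compute MIN(m.pages) per group.
  1: ids {1, 6} → MIN(m.pages)=113
  2: ids {2, 7} → MIN(m.pages)=281
  3: ids {4} → MIN(m.pages)=520
  4: ids {3} → MIN(m.pages)=509
  5: ids {5, 8} → MIN(m.pages)=114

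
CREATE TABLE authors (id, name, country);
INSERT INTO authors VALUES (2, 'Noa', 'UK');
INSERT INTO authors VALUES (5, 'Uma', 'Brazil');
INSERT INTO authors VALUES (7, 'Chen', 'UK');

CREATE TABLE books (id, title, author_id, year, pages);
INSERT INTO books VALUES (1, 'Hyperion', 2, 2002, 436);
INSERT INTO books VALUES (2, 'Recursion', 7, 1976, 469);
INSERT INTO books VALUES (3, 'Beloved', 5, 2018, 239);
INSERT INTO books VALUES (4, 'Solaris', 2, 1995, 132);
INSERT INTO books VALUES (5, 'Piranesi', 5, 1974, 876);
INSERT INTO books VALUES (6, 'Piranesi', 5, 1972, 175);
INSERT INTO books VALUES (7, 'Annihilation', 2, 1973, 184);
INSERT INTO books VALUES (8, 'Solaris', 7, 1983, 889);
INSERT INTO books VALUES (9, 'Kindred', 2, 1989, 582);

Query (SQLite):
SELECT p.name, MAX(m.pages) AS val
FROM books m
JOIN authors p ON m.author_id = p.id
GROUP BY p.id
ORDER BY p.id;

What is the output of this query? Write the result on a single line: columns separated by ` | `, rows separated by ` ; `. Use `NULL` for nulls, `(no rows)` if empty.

Noa | 582 ; Uma | 876 ; Chen | 889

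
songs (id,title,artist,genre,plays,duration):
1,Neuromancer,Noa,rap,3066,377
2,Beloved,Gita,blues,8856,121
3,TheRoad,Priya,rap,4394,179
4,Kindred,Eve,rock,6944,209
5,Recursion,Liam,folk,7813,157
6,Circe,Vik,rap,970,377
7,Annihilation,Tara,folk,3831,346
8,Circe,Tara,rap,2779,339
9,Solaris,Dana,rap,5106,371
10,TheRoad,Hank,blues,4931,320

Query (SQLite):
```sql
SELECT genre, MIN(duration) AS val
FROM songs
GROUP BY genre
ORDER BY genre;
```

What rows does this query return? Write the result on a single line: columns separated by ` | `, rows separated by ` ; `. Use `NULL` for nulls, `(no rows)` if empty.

blues | 121 ; folk | 157 ; rap | 179 ; rock | 209

Partition songs by genre; compute MIN(duration) within each group.
  blues: ids {2, 10} → MIN(duration)=121
  folk: ids {5, 7} → MIN(duration)=157
  rap: ids {1, 3, 6, 8, 9} → MIN(duration)=179
  rock: ids {4} → MIN(duration)=209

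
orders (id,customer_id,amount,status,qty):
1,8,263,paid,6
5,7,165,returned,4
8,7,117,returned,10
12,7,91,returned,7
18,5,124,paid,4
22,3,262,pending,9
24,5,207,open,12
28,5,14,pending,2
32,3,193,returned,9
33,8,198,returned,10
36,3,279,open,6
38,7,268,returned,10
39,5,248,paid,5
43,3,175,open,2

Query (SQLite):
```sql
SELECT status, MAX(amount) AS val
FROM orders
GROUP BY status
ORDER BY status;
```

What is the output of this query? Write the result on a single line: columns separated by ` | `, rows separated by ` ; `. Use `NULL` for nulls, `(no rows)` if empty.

open | 279 ; paid | 263 ; pending | 262 ; returned | 268

Partition orders by status; compute MAX(amount) within each group.
  open: ids {24, 36, 43} → MAX(amount)=279
  paid: ids {1, 18, 39} → MAX(amount)=263
  pending: ids {22, 28} → MAX(amount)=262
  returned: ids {5, 8, 12, 32, 33, 38} → MAX(amount)=268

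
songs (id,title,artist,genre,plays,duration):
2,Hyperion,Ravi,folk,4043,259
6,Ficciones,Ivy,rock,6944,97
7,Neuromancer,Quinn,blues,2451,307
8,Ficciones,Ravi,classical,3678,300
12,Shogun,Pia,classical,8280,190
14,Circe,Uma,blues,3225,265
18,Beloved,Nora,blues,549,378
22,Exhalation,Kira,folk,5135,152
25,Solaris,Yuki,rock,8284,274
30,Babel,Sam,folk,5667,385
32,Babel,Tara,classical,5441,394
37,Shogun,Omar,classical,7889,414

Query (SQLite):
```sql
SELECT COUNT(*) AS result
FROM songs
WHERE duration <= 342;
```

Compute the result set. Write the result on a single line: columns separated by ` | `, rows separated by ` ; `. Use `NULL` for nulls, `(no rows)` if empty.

Rows where duration <= 342 → plays values: [4043, 6944, 2451, 3678, 8280, 3225, 5135, 8284].
COUNT(*) counts rows → 8.

8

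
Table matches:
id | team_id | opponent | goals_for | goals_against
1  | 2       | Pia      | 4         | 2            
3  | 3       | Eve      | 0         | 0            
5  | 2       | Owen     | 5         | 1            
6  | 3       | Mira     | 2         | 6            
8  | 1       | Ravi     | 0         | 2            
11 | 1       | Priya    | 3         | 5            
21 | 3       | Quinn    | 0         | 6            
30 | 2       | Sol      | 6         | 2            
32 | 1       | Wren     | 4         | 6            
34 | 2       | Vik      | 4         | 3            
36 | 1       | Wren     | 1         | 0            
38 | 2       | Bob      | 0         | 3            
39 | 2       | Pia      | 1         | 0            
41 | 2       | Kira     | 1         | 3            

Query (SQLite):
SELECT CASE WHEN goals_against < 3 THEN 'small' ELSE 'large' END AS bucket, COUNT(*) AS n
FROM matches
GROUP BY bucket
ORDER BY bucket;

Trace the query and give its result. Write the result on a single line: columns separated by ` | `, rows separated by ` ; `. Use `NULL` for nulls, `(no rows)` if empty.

Bucket rows by goals_against < 3 → 'small' else 'large'; count each bucket.

large | 7 ; small | 7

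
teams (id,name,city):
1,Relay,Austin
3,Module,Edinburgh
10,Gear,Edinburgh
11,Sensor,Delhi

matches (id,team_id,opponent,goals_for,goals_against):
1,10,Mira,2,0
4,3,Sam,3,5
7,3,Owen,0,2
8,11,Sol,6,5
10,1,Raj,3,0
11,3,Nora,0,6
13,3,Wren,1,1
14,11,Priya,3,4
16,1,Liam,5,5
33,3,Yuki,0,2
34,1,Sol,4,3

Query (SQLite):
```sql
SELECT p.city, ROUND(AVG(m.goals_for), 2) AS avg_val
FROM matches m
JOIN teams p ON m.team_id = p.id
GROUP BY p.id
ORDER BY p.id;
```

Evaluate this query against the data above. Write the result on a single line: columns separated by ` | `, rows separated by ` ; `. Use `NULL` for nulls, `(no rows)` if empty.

Join each matches row to its teams via team_id.
Group joined rows by teams.id; compute ROUND(AVG(m.goals_for), 2) per group.
  1: ids {10, 16, 34} → ROUND(AVG(m.goals_for), 2)=4
  3: ids {4, 7, 11, 13, 33} → ROUND(AVG(m.goals_for), 2)=0.8
  10: ids {1} → ROUND(AVG(m.goals_for), 2)=2
  11: ids {8, 14} → ROUND(AVG(m.goals_for), 2)=4.5

Austin | 4 ; Edinburgh | 0.8 ; Edinburgh | 2 ; Delhi | 4.5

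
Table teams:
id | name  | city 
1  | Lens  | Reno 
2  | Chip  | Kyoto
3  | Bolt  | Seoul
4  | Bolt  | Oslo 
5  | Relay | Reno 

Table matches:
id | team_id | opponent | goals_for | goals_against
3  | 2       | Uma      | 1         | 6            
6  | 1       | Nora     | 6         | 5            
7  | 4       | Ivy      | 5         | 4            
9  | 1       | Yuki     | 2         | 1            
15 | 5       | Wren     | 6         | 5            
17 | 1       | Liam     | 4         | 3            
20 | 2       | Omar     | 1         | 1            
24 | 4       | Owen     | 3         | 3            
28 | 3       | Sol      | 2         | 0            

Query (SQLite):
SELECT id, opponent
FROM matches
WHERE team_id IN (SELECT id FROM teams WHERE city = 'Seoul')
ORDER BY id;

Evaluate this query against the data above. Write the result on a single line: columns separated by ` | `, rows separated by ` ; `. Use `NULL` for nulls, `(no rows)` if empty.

28 | Sol

Inner query: teams.id where city = 'Seoul'.
Outer: keep matches rows whose team_id is in that set.
Inner query → {3}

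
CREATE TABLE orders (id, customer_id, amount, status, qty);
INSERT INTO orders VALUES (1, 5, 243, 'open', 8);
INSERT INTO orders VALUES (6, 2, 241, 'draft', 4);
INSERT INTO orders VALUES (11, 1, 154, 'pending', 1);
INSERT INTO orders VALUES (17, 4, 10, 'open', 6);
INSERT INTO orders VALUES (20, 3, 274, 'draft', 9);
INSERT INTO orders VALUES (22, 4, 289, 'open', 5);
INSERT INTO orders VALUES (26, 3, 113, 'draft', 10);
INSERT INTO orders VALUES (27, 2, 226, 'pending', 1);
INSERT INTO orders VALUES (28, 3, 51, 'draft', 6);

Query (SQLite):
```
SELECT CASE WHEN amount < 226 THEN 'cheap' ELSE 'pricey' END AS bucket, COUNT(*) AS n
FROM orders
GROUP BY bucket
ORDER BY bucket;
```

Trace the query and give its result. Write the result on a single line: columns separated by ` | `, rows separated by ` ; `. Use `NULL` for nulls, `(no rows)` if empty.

Bucket rows by amount < 226 → 'cheap' else 'pricey'; count each bucket.

cheap | 4 ; pricey | 5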